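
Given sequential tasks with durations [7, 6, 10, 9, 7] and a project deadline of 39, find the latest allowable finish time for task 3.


LF(activity 3) = deadline - sum of successor durations
Successors: activities 4 through 5 with durations [9, 7]
Sum of successor durations = 16
LF = 39 - 16 = 23

23


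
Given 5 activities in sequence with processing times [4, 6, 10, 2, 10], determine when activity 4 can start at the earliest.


Activity 4 starts after activities 1 through 3 complete.
Predecessor durations: [4, 6, 10]
ES = 4 + 6 + 10 = 20

20


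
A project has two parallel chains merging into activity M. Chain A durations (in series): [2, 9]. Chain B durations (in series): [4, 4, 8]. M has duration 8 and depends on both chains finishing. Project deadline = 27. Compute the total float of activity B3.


Forward pass: ES(B3) = sum of predecessors on chain B = 8
EF = ES + duration = 8 + 8 = 16
Backward pass: LF(M) = deadline = 27; LS(M) = 27 - 8 = 19
LF(B3) = LS(M) - sum(successors on chain B) = 19 - 0 = 19
LS = LF - duration = 19 - 8 = 11
Total float = LS - ES = 11 - 8 = 3

3


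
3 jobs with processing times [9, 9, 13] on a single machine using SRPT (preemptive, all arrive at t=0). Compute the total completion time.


Since all jobs arrive at t=0, SRPT equals SPT ordering.
SPT order: [9, 9, 13]
Completion times:
  Job 1: p=9, C=9
  Job 2: p=9, C=18
  Job 3: p=13, C=31
Total completion time = 9 + 18 + 31 = 58

58


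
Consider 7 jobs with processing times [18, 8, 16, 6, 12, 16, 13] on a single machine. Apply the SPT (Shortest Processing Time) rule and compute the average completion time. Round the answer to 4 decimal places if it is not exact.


Sort jobs by processing time (SPT order): [6, 8, 12, 13, 16, 16, 18]
Compute completion times sequentially:
  Job 1: processing = 6, completes at 6
  Job 2: processing = 8, completes at 14
  Job 3: processing = 12, completes at 26
  Job 4: processing = 13, completes at 39
  Job 5: processing = 16, completes at 55
  Job 6: processing = 16, completes at 71
  Job 7: processing = 18, completes at 89
Sum of completion times = 300
Average completion time = 300/7 = 42.8571

42.8571


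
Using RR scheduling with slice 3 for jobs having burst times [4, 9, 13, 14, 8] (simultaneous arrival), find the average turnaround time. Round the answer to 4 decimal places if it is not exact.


Time quantum = 3
Execution trace:
  J1 runs 3 units, time = 3
  J2 runs 3 units, time = 6
  J3 runs 3 units, time = 9
  J4 runs 3 units, time = 12
  J5 runs 3 units, time = 15
  J1 runs 1 units, time = 16
  J2 runs 3 units, time = 19
  J3 runs 3 units, time = 22
  J4 runs 3 units, time = 25
  J5 runs 3 units, time = 28
  J2 runs 3 units, time = 31
  J3 runs 3 units, time = 34
  J4 runs 3 units, time = 37
  J5 runs 2 units, time = 39
  J3 runs 3 units, time = 42
  J4 runs 3 units, time = 45
  J3 runs 1 units, time = 46
  J4 runs 2 units, time = 48
Finish times: [16, 31, 46, 48, 39]
Average turnaround = 180/5 = 36.0

36.0


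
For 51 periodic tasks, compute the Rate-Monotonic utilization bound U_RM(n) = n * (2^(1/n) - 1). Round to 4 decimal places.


Compute 2^(1/51) = 1.0136839003
Subtract 1: 1.0136839003 - 1 = 0.0136839003
Multiply by n: 51 * 0.0136839003 = 0.6978789153
Round to 4 dp: 0.6979

0.6979


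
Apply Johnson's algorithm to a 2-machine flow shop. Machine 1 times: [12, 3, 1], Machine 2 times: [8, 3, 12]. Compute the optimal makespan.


Apply Johnson's rule:
  Group 1 (a <= b): [(3, 1, 12), (2, 3, 3)]
  Group 2 (a > b): [(1, 12, 8)]
Optimal job order: [3, 2, 1]
Schedule:
  Job 3: M1 done at 1, M2 done at 13
  Job 2: M1 done at 4, M2 done at 16
  Job 1: M1 done at 16, M2 done at 24
Makespan = 24

24


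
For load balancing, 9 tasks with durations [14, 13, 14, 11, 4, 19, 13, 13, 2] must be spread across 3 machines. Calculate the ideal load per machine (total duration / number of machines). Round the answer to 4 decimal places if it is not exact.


Total processing time = 14 + 13 + 14 + 11 + 4 + 19 + 13 + 13 + 2 = 103
Number of machines = 3
Ideal balanced load = 103 / 3 = 34.3333

34.3333


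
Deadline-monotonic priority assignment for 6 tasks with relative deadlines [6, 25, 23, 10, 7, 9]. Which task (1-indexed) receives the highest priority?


Sort tasks by relative deadline (ascending):
  Task 1: deadline = 6
  Task 5: deadline = 7
  Task 6: deadline = 9
  Task 4: deadline = 10
  Task 3: deadline = 23
  Task 2: deadline = 25
Priority order (highest first): [1, 5, 6, 4, 3, 2]
Highest priority task = 1

1


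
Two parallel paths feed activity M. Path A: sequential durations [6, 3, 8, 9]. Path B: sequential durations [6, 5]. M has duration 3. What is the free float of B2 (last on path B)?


ES(B2) = sum of predecessors on chain B = 6
EF(B2) = ES + duration = 6 + 5 = 11
Successor of B2 is M. ES(M) = max(sum(A), sum(B)) = max(26, 11) = 26
Free float = ES(successor) - EF(current) = 26 - 11 = 15

15


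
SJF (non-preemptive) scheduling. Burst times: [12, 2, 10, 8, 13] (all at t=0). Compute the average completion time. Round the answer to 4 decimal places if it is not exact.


SJF order (ascending): [2, 8, 10, 12, 13]
Completion times:
  Job 1: burst=2, C=2
  Job 2: burst=8, C=10
  Job 3: burst=10, C=20
  Job 4: burst=12, C=32
  Job 5: burst=13, C=45
Average completion = 109/5 = 21.8

21.8


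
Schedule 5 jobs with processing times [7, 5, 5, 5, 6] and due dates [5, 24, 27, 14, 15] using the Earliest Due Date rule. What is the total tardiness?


Sort by due date (EDD order): [(7, 5), (5, 14), (6, 15), (5, 24), (5, 27)]
Compute completion times and tardiness:
  Job 1: p=7, d=5, C=7, tardiness=max(0,7-5)=2
  Job 2: p=5, d=14, C=12, tardiness=max(0,12-14)=0
  Job 3: p=6, d=15, C=18, tardiness=max(0,18-15)=3
  Job 4: p=5, d=24, C=23, tardiness=max(0,23-24)=0
  Job 5: p=5, d=27, C=28, tardiness=max(0,28-27)=1
Total tardiness = 6

6


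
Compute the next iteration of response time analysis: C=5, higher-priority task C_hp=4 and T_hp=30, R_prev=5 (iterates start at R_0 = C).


R_next = C + ceil(R_prev / T_hp) * C_hp
ceil(5 / 30) = ceil(0.1667) = 1
Interference = 1 * 4 = 4
R_next = 5 + 4 = 9

9


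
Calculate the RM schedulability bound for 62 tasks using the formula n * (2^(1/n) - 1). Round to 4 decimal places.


Compute 2^(1/62) = 1.0112425207
Subtract 1: 1.0112425207 - 1 = 0.0112425207
Multiply by n: 62 * 0.0112425207 = 0.6970362834
Round to 4 dp: 0.6970

0.6970


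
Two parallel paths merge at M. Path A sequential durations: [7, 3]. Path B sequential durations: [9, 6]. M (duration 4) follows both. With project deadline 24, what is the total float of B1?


Forward pass: ES(B1) = sum of predecessors on chain B = 0
EF = ES + duration = 0 + 9 = 9
Backward pass: LF(M) = deadline = 24; LS(M) = 24 - 4 = 20
LF(B1) = LS(M) - sum(successors on chain B) = 20 - 6 = 14
LS = LF - duration = 14 - 9 = 5
Total float = LS - ES = 5 - 0 = 5

5


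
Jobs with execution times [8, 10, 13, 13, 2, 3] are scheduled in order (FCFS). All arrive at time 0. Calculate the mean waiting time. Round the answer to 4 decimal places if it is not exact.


FCFS order (as given): [8, 10, 13, 13, 2, 3]
Waiting times:
  Job 1: wait = 0
  Job 2: wait = 8
  Job 3: wait = 18
  Job 4: wait = 31
  Job 5: wait = 44
  Job 6: wait = 46
Sum of waiting times = 147
Average waiting time = 147/6 = 24.5

24.5


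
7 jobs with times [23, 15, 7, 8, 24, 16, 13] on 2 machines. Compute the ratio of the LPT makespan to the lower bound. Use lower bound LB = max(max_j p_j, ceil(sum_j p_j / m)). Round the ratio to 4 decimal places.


LPT order: [24, 23, 16, 15, 13, 8, 7]
Machine loads after assignment: [52, 54]
LPT makespan = 54
Lower bound = max(max_job, ceil(total/2)) = max(24, 53) = 53
Ratio = 54 / 53 = 1.0189

1.0189


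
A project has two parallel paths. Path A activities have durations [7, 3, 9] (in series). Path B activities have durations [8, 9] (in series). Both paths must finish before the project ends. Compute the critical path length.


Path A total = 7 + 3 + 9 = 19
Path B total = 8 + 9 = 17
Critical path = longest path = max(19, 17) = 19

19


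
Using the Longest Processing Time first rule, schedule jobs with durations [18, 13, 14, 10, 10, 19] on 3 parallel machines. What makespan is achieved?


Sort jobs in decreasing order (LPT): [19, 18, 14, 13, 10, 10]
Assign each job to the least loaded machine:
  Machine 1: jobs [19, 10], load = 29
  Machine 2: jobs [18, 10], load = 28
  Machine 3: jobs [14, 13], load = 27
Makespan = max load = 29

29


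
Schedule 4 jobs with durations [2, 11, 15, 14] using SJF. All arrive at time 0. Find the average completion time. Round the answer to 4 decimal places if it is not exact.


SJF order (ascending): [2, 11, 14, 15]
Completion times:
  Job 1: burst=2, C=2
  Job 2: burst=11, C=13
  Job 3: burst=14, C=27
  Job 4: burst=15, C=42
Average completion = 84/4 = 21.0

21.0


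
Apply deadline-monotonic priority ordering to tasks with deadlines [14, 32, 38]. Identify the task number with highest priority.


Sort tasks by relative deadline (ascending):
  Task 1: deadline = 14
  Task 2: deadline = 32
  Task 3: deadline = 38
Priority order (highest first): [1, 2, 3]
Highest priority task = 1

1


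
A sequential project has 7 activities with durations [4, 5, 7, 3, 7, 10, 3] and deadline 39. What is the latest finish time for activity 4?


LF(activity 4) = deadline - sum of successor durations
Successors: activities 5 through 7 with durations [7, 10, 3]
Sum of successor durations = 20
LF = 39 - 20 = 19

19


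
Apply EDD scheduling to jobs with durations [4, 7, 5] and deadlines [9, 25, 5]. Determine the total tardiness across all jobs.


Sort by due date (EDD order): [(5, 5), (4, 9), (7, 25)]
Compute completion times and tardiness:
  Job 1: p=5, d=5, C=5, tardiness=max(0,5-5)=0
  Job 2: p=4, d=9, C=9, tardiness=max(0,9-9)=0
  Job 3: p=7, d=25, C=16, tardiness=max(0,16-25)=0
Total tardiness = 0

0


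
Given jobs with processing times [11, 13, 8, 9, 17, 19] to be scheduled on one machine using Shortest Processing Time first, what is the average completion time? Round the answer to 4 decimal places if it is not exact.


Sort jobs by processing time (SPT order): [8, 9, 11, 13, 17, 19]
Compute completion times sequentially:
  Job 1: processing = 8, completes at 8
  Job 2: processing = 9, completes at 17
  Job 3: processing = 11, completes at 28
  Job 4: processing = 13, completes at 41
  Job 5: processing = 17, completes at 58
  Job 6: processing = 19, completes at 77
Sum of completion times = 229
Average completion time = 229/6 = 38.1667

38.1667


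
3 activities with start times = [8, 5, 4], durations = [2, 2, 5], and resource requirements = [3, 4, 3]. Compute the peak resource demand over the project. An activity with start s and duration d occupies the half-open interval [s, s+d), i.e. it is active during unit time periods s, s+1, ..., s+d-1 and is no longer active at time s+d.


Each activity i is active on [start_i, start_i + duration_i).
Compute total resource usage per time slot:
  t=0: active resources = [], total = 0
  t=1: active resources = [], total = 0
  t=2: active resources = [], total = 0
  t=3: active resources = [], total = 0
  t=4: active resources = [3], total = 3
  t=5: active resources = [4, 3], total = 7
  t=6: active resources = [4, 3], total = 7
  t=7: active resources = [3], total = 3
  t=8: active resources = [3, 3], total = 6
  t=9: active resources = [3], total = 3
Peak resource demand = 7

7


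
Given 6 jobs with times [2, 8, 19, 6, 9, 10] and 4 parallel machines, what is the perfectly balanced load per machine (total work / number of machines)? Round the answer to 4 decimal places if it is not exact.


Total processing time = 2 + 8 + 19 + 6 + 9 + 10 = 54
Number of machines = 4
Ideal balanced load = 54 / 4 = 13.5

13.5


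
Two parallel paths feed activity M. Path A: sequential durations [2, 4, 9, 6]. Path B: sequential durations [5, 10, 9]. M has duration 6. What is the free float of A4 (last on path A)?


ES(A4) = sum of predecessors on chain A = 15
EF(A4) = ES + duration = 15 + 6 = 21
Successor of A4 is M. ES(M) = max(sum(A), sum(B)) = max(21, 24) = 24
Free float = ES(successor) - EF(current) = 24 - 21 = 3

3


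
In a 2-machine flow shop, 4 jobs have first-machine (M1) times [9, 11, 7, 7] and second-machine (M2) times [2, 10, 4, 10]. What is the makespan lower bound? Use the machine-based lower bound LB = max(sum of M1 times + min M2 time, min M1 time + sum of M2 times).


LB1 = sum(M1 times) + min(M2 times) = 34 + 2 = 36
LB2 = min(M1 times) + sum(M2 times) = 7 + 26 = 33
Lower bound = max(LB1, LB2) = max(36, 33) = 36

36


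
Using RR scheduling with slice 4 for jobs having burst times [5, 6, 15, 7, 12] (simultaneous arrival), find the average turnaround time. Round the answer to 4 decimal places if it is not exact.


Time quantum = 4
Execution trace:
  J1 runs 4 units, time = 4
  J2 runs 4 units, time = 8
  J3 runs 4 units, time = 12
  J4 runs 4 units, time = 16
  J5 runs 4 units, time = 20
  J1 runs 1 units, time = 21
  J2 runs 2 units, time = 23
  J3 runs 4 units, time = 27
  J4 runs 3 units, time = 30
  J5 runs 4 units, time = 34
  J3 runs 4 units, time = 38
  J5 runs 4 units, time = 42
  J3 runs 3 units, time = 45
Finish times: [21, 23, 45, 30, 42]
Average turnaround = 161/5 = 32.2

32.2


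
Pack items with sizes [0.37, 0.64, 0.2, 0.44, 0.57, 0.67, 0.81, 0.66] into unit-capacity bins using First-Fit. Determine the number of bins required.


Place items sequentially using First-Fit:
  Item 0.37 -> new Bin 1
  Item 0.64 -> new Bin 2
  Item 0.2 -> Bin 1 (now 0.57)
  Item 0.44 -> new Bin 3
  Item 0.57 -> new Bin 4
  Item 0.67 -> new Bin 5
  Item 0.81 -> new Bin 6
  Item 0.66 -> new Bin 7
Total bins used = 7

7


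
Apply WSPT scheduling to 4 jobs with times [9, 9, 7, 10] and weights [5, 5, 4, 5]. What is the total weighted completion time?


Compute p/w ratios and sort ascending (WSPT): [(7, 4), (9, 5), (9, 5), (10, 5)]
Compute weighted completion times:
  Job (p=7,w=4): C=7, w*C=4*7=28
  Job (p=9,w=5): C=16, w*C=5*16=80
  Job (p=9,w=5): C=25, w*C=5*25=125
  Job (p=10,w=5): C=35, w*C=5*35=175
Total weighted completion time = 408

408


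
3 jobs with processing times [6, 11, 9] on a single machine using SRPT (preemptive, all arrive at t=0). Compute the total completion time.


Since all jobs arrive at t=0, SRPT equals SPT ordering.
SPT order: [6, 9, 11]
Completion times:
  Job 1: p=6, C=6
  Job 2: p=9, C=15
  Job 3: p=11, C=26
Total completion time = 6 + 15 + 26 = 47

47


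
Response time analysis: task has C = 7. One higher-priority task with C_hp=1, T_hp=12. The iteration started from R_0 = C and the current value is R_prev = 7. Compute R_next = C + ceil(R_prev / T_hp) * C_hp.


R_next = C + ceil(R_prev / T_hp) * C_hp
ceil(7 / 12) = ceil(0.5833) = 1
Interference = 1 * 1 = 1
R_next = 7 + 1 = 8

8


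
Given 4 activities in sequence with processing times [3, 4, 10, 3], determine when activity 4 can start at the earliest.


Activity 4 starts after activities 1 through 3 complete.
Predecessor durations: [3, 4, 10]
ES = 3 + 4 + 10 = 17

17


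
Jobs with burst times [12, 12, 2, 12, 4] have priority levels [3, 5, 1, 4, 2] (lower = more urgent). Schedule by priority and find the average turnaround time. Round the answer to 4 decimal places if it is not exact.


Sort by priority (ascending = highest first):
Order: [(1, 2), (2, 4), (3, 12), (4, 12), (5, 12)]
Completion times:
  Priority 1, burst=2, C=2
  Priority 2, burst=4, C=6
  Priority 3, burst=12, C=18
  Priority 4, burst=12, C=30
  Priority 5, burst=12, C=42
Average turnaround = 98/5 = 19.6

19.6


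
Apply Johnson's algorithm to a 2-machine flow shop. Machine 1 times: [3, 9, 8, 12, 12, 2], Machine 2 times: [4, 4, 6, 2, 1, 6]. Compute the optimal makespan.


Apply Johnson's rule:
  Group 1 (a <= b): [(6, 2, 6), (1, 3, 4)]
  Group 2 (a > b): [(3, 8, 6), (2, 9, 4), (4, 12, 2), (5, 12, 1)]
Optimal job order: [6, 1, 3, 2, 4, 5]
Schedule:
  Job 6: M1 done at 2, M2 done at 8
  Job 1: M1 done at 5, M2 done at 12
  Job 3: M1 done at 13, M2 done at 19
  Job 2: M1 done at 22, M2 done at 26
  Job 4: M1 done at 34, M2 done at 36
  Job 5: M1 done at 46, M2 done at 47
Makespan = 47

47


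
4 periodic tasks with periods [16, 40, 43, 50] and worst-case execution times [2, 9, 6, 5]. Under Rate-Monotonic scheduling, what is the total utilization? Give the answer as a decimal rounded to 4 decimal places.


Compute individual utilizations (exact fractions):
  Task 1: C/T = 2/16 = 1/8 (approx. 0.125)
  Task 2: C/T = 9/40 (approx. 0.225)
  Task 3: C/T = 6/43 (approx. 0.1395)
  Task 4: C/T = 5/50 = 1/10 (approx. 0.1)
Total utilization U = 1/8 + 9/40 + 6/43 + 1/10 = 507/860
Rounded to 4 decimal places: U = 0.5895
RM (Liu & Layland) bound for 4 tasks = 0.756828; compare with U = 507/860 (approx. 0.589535)
U <= bound, so schedulable by RM sufficient condition.

0.5895


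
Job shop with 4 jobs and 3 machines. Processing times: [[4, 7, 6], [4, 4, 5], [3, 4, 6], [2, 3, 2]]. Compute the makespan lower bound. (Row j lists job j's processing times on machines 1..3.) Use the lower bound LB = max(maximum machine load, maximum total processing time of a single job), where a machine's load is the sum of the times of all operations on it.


Machine loads:
  Machine 1: 4 + 4 + 3 + 2 = 13
  Machine 2: 7 + 4 + 4 + 3 = 18
  Machine 3: 6 + 5 + 6 + 2 = 19
Max machine load = 19
Job totals:
  Job 1: 17
  Job 2: 13
  Job 3: 13
  Job 4: 7
Max job total = 17
Lower bound = max(19, 17) = 19

19


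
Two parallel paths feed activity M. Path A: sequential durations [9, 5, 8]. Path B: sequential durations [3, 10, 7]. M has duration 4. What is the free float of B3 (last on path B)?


ES(B3) = sum of predecessors on chain B = 13
EF(B3) = ES + duration = 13 + 7 = 20
Successor of B3 is M. ES(M) = max(sum(A), sum(B)) = max(22, 20) = 22
Free float = ES(successor) - EF(current) = 22 - 20 = 2

2


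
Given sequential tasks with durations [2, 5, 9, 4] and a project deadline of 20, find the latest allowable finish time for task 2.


LF(activity 2) = deadline - sum of successor durations
Successors: activities 3 through 4 with durations [9, 4]
Sum of successor durations = 13
LF = 20 - 13 = 7

7


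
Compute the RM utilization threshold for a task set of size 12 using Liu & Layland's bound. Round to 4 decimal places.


Compute 2^(1/12) = 1.0594630944
Subtract 1: 1.0594630944 - 1 = 0.0594630944
Multiply by n: 12 * 0.0594630944 = 0.7135571328
Round to 4 dp: 0.7136

0.7136


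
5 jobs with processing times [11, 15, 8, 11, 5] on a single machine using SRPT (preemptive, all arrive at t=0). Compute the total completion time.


Since all jobs arrive at t=0, SRPT equals SPT ordering.
SPT order: [5, 8, 11, 11, 15]
Completion times:
  Job 1: p=5, C=5
  Job 2: p=8, C=13
  Job 3: p=11, C=24
  Job 4: p=11, C=35
  Job 5: p=15, C=50
Total completion time = 5 + 13 + 24 + 35 + 50 = 127

127


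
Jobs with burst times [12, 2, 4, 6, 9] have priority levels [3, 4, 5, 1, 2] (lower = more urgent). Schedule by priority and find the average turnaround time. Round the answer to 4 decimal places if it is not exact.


Sort by priority (ascending = highest first):
Order: [(1, 6), (2, 9), (3, 12), (4, 2), (5, 4)]
Completion times:
  Priority 1, burst=6, C=6
  Priority 2, burst=9, C=15
  Priority 3, burst=12, C=27
  Priority 4, burst=2, C=29
  Priority 5, burst=4, C=33
Average turnaround = 110/5 = 22.0

22.0


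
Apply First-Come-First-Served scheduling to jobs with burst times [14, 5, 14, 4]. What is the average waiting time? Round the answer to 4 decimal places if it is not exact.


FCFS order (as given): [14, 5, 14, 4]
Waiting times:
  Job 1: wait = 0
  Job 2: wait = 14
  Job 3: wait = 19
  Job 4: wait = 33
Sum of waiting times = 66
Average waiting time = 66/4 = 16.5

16.5


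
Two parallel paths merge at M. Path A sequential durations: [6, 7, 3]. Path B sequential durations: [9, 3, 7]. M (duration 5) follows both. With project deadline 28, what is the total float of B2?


Forward pass: ES(B2) = sum of predecessors on chain B = 9
EF = ES + duration = 9 + 3 = 12
Backward pass: LF(M) = deadline = 28; LS(M) = 28 - 5 = 23
LF(B2) = LS(M) - sum(successors on chain B) = 23 - 7 = 16
LS = LF - duration = 16 - 3 = 13
Total float = LS - ES = 13 - 9 = 4

4


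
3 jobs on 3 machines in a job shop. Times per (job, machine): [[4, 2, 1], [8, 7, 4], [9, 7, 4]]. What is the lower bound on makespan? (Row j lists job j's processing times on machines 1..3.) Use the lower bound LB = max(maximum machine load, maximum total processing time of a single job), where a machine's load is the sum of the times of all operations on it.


Machine loads:
  Machine 1: 4 + 8 + 9 = 21
  Machine 2: 2 + 7 + 7 = 16
  Machine 3: 1 + 4 + 4 = 9
Max machine load = 21
Job totals:
  Job 1: 7
  Job 2: 19
  Job 3: 20
Max job total = 20
Lower bound = max(21, 20) = 21

21


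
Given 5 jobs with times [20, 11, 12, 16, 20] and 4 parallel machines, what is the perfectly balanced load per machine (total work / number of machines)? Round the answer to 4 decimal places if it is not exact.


Total processing time = 20 + 11 + 12 + 16 + 20 = 79
Number of machines = 4
Ideal balanced load = 79 / 4 = 19.75

19.75


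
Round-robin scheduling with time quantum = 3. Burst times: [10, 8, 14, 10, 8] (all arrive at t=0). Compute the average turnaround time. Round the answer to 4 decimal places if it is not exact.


Time quantum = 3
Execution trace:
  J1 runs 3 units, time = 3
  J2 runs 3 units, time = 6
  J3 runs 3 units, time = 9
  J4 runs 3 units, time = 12
  J5 runs 3 units, time = 15
  J1 runs 3 units, time = 18
  J2 runs 3 units, time = 21
  J3 runs 3 units, time = 24
  J4 runs 3 units, time = 27
  J5 runs 3 units, time = 30
  J1 runs 3 units, time = 33
  J2 runs 2 units, time = 35
  J3 runs 3 units, time = 38
  J4 runs 3 units, time = 41
  J5 runs 2 units, time = 43
  J1 runs 1 units, time = 44
  J3 runs 3 units, time = 47
  J4 runs 1 units, time = 48
  J3 runs 2 units, time = 50
Finish times: [44, 35, 50, 48, 43]
Average turnaround = 220/5 = 44.0

44.0


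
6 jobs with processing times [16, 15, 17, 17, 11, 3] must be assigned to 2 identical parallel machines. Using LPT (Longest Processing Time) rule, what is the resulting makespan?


Sort jobs in decreasing order (LPT): [17, 17, 16, 15, 11, 3]
Assign each job to the least loaded machine:
  Machine 1: jobs [17, 16, 3], load = 36
  Machine 2: jobs [17, 15, 11], load = 43
Makespan = max load = 43

43


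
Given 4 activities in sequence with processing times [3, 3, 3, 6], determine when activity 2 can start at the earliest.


Activity 2 starts after activities 1 through 1 complete.
Predecessor durations: [3]
ES = 3 = 3

3


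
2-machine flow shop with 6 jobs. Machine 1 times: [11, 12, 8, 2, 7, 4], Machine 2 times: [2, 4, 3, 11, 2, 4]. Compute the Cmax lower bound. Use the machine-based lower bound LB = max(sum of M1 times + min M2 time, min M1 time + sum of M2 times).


LB1 = sum(M1 times) + min(M2 times) = 44 + 2 = 46
LB2 = min(M1 times) + sum(M2 times) = 2 + 26 = 28
Lower bound = max(LB1, LB2) = max(46, 28) = 46

46


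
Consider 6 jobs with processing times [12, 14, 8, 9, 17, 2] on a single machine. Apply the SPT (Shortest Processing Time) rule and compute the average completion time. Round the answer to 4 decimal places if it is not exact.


Sort jobs by processing time (SPT order): [2, 8, 9, 12, 14, 17]
Compute completion times sequentially:
  Job 1: processing = 2, completes at 2
  Job 2: processing = 8, completes at 10
  Job 3: processing = 9, completes at 19
  Job 4: processing = 12, completes at 31
  Job 5: processing = 14, completes at 45
  Job 6: processing = 17, completes at 62
Sum of completion times = 169
Average completion time = 169/6 = 28.1667

28.1667


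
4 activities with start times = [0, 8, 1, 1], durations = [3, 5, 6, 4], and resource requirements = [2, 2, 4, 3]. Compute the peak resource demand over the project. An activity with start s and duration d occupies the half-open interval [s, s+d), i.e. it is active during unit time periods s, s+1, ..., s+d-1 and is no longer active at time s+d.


Each activity i is active on [start_i, start_i + duration_i).
Compute total resource usage per time slot:
  t=0: active resources = [2], total = 2
  t=1: active resources = [2, 4, 3], total = 9
  t=2: active resources = [2, 4, 3], total = 9
  t=3: active resources = [4, 3], total = 7
  t=4: active resources = [4, 3], total = 7
  t=5: active resources = [4], total = 4
  t=6: active resources = [4], total = 4
  t=7: active resources = [], total = 0
  t=8: active resources = [2], total = 2
  t=9: active resources = [2], total = 2
  t=10: active resources = [2], total = 2
  t=11: active resources = [2], total = 2
  t=12: active resources = [2], total = 2
Peak resource demand = 9

9


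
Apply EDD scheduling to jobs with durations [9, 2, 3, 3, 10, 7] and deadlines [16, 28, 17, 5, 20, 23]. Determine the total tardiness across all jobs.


Sort by due date (EDD order): [(3, 5), (9, 16), (3, 17), (10, 20), (7, 23), (2, 28)]
Compute completion times and tardiness:
  Job 1: p=3, d=5, C=3, tardiness=max(0,3-5)=0
  Job 2: p=9, d=16, C=12, tardiness=max(0,12-16)=0
  Job 3: p=3, d=17, C=15, tardiness=max(0,15-17)=0
  Job 4: p=10, d=20, C=25, tardiness=max(0,25-20)=5
  Job 5: p=7, d=23, C=32, tardiness=max(0,32-23)=9
  Job 6: p=2, d=28, C=34, tardiness=max(0,34-28)=6
Total tardiness = 20

20


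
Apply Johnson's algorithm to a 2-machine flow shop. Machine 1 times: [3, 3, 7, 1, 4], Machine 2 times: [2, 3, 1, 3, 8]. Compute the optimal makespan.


Apply Johnson's rule:
  Group 1 (a <= b): [(4, 1, 3), (2, 3, 3), (5, 4, 8)]
  Group 2 (a > b): [(1, 3, 2), (3, 7, 1)]
Optimal job order: [4, 2, 5, 1, 3]
Schedule:
  Job 4: M1 done at 1, M2 done at 4
  Job 2: M1 done at 4, M2 done at 7
  Job 5: M1 done at 8, M2 done at 16
  Job 1: M1 done at 11, M2 done at 18
  Job 3: M1 done at 18, M2 done at 19
Makespan = 19

19


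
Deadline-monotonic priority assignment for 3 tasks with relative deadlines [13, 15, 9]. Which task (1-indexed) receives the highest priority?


Sort tasks by relative deadline (ascending):
  Task 3: deadline = 9
  Task 1: deadline = 13
  Task 2: deadline = 15
Priority order (highest first): [3, 1, 2]
Highest priority task = 3

3


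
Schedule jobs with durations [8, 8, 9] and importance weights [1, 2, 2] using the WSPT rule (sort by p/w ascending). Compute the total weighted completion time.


Compute p/w ratios and sort ascending (WSPT): [(8, 2), (9, 2), (8, 1)]
Compute weighted completion times:
  Job (p=8,w=2): C=8, w*C=2*8=16
  Job (p=9,w=2): C=17, w*C=2*17=34
  Job (p=8,w=1): C=25, w*C=1*25=25
Total weighted completion time = 75

75


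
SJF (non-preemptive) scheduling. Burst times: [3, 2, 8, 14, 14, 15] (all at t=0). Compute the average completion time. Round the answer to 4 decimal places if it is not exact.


SJF order (ascending): [2, 3, 8, 14, 14, 15]
Completion times:
  Job 1: burst=2, C=2
  Job 2: burst=3, C=5
  Job 3: burst=8, C=13
  Job 4: burst=14, C=27
  Job 5: burst=14, C=41
  Job 6: burst=15, C=56
Average completion = 144/6 = 24.0

24.0


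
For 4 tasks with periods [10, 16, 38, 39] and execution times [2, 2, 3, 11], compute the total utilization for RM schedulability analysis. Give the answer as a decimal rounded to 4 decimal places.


Compute individual utilizations (exact fractions):
  Task 1: C/T = 2/10 = 1/5 (approx. 0.2)
  Task 2: C/T = 2/16 = 1/8 (approx. 0.125)
  Task 3: C/T = 3/38 (approx. 0.0789)
  Task 4: C/T = 11/39 (approx. 0.2821)
Total utilization U = 1/5 + 1/8 + 3/38 + 11/39 = 20333/29640
Rounded to 4 decimal places: U = 0.6860
RM (Liu & Layland) bound for 4 tasks = 0.756828; compare with U = 20333/29640 (approx. 0.685999)
U <= bound, so schedulable by RM sufficient condition.

0.6860


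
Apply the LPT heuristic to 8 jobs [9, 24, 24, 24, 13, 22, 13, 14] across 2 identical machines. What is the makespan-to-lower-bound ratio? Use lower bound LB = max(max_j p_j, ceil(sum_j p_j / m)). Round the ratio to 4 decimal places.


LPT order: [24, 24, 24, 22, 14, 13, 13, 9]
Machine loads after assignment: [70, 73]
LPT makespan = 73
Lower bound = max(max_job, ceil(total/2)) = max(24, 72) = 72
Ratio = 73 / 72 = 1.0139

1.0139


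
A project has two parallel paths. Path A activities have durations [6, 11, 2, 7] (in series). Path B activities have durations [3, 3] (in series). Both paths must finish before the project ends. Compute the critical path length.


Path A total = 6 + 11 + 2 + 7 = 26
Path B total = 3 + 3 = 6
Critical path = longest path = max(26, 6) = 26

26


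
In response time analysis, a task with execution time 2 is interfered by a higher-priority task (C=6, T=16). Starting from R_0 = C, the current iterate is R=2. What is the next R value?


R_next = C + ceil(R_prev / T_hp) * C_hp
ceil(2 / 16) = ceil(0.125) = 1
Interference = 1 * 6 = 6
R_next = 2 + 6 = 8

8


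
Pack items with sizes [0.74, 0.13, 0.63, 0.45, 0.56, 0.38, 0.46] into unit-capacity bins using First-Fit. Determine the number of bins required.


Place items sequentially using First-Fit:
  Item 0.74 -> new Bin 1
  Item 0.13 -> Bin 1 (now 0.87)
  Item 0.63 -> new Bin 2
  Item 0.45 -> new Bin 3
  Item 0.56 -> new Bin 4
  Item 0.38 -> Bin 3 (now 0.83)
  Item 0.46 -> new Bin 5
Total bins used = 5

5


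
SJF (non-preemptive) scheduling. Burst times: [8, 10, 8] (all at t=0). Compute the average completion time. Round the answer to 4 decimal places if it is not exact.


SJF order (ascending): [8, 8, 10]
Completion times:
  Job 1: burst=8, C=8
  Job 2: burst=8, C=16
  Job 3: burst=10, C=26
Average completion = 50/3 = 16.6667

16.6667


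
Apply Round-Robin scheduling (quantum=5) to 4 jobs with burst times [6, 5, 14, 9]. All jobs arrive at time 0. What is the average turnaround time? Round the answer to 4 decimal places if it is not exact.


Time quantum = 5
Execution trace:
  J1 runs 5 units, time = 5
  J2 runs 5 units, time = 10
  J3 runs 5 units, time = 15
  J4 runs 5 units, time = 20
  J1 runs 1 units, time = 21
  J3 runs 5 units, time = 26
  J4 runs 4 units, time = 30
  J3 runs 4 units, time = 34
Finish times: [21, 10, 34, 30]
Average turnaround = 95/4 = 23.75

23.75


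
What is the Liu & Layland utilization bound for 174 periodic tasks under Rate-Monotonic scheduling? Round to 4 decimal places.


Compute 2^(1/174) = 1.0039915496
Subtract 1: 1.0039915496 - 1 = 0.0039915496
Multiply by n: 174 * 0.0039915496 = 0.6945296304
Round to 4 dp: 0.6945

0.6945


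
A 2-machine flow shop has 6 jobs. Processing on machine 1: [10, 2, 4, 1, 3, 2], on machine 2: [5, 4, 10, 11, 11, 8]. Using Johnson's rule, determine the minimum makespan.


Apply Johnson's rule:
  Group 1 (a <= b): [(4, 1, 11), (2, 2, 4), (6, 2, 8), (5, 3, 11), (3, 4, 10)]
  Group 2 (a > b): [(1, 10, 5)]
Optimal job order: [4, 2, 6, 5, 3, 1]
Schedule:
  Job 4: M1 done at 1, M2 done at 12
  Job 2: M1 done at 3, M2 done at 16
  Job 6: M1 done at 5, M2 done at 24
  Job 5: M1 done at 8, M2 done at 35
  Job 3: M1 done at 12, M2 done at 45
  Job 1: M1 done at 22, M2 done at 50
Makespan = 50

50


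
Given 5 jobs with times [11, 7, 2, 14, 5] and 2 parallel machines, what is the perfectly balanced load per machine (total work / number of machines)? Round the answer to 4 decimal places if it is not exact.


Total processing time = 11 + 7 + 2 + 14 + 5 = 39
Number of machines = 2
Ideal balanced load = 39 / 2 = 19.5

19.5


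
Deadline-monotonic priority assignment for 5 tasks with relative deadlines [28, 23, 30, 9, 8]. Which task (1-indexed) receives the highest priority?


Sort tasks by relative deadline (ascending):
  Task 5: deadline = 8
  Task 4: deadline = 9
  Task 2: deadline = 23
  Task 1: deadline = 28
  Task 3: deadline = 30
Priority order (highest first): [5, 4, 2, 1, 3]
Highest priority task = 5

5


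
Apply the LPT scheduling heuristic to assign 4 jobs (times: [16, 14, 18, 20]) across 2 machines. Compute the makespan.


Sort jobs in decreasing order (LPT): [20, 18, 16, 14]
Assign each job to the least loaded machine:
  Machine 1: jobs [20, 14], load = 34
  Machine 2: jobs [18, 16], load = 34
Makespan = max load = 34

34


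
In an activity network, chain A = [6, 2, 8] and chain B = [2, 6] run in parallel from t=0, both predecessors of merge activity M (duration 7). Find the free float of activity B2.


ES(B2) = sum of predecessors on chain B = 2
EF(B2) = ES + duration = 2 + 6 = 8
Successor of B2 is M. ES(M) = max(sum(A), sum(B)) = max(16, 8) = 16
Free float = ES(successor) - EF(current) = 16 - 8 = 8

8


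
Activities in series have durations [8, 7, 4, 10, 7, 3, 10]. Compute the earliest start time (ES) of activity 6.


Activity 6 starts after activities 1 through 5 complete.
Predecessor durations: [8, 7, 4, 10, 7]
ES = 8 + 7 + 4 + 10 + 7 = 36

36


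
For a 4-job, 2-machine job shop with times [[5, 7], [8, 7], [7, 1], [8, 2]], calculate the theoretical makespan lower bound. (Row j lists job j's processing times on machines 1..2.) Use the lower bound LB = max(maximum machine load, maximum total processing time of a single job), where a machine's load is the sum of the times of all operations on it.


Machine loads:
  Machine 1: 5 + 8 + 7 + 8 = 28
  Machine 2: 7 + 7 + 1 + 2 = 17
Max machine load = 28
Job totals:
  Job 1: 12
  Job 2: 15
  Job 3: 8
  Job 4: 10
Max job total = 15
Lower bound = max(28, 15) = 28

28


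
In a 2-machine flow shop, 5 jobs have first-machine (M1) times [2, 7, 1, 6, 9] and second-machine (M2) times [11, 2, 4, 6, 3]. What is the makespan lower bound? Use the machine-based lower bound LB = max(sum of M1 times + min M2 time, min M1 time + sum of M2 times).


LB1 = sum(M1 times) + min(M2 times) = 25 + 2 = 27
LB2 = min(M1 times) + sum(M2 times) = 1 + 26 = 27
Lower bound = max(LB1, LB2) = max(27, 27) = 27

27


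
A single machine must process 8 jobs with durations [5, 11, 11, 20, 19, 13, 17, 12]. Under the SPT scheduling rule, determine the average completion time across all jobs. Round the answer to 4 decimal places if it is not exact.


Sort jobs by processing time (SPT order): [5, 11, 11, 12, 13, 17, 19, 20]
Compute completion times sequentially:
  Job 1: processing = 5, completes at 5
  Job 2: processing = 11, completes at 16
  Job 3: processing = 11, completes at 27
  Job 4: processing = 12, completes at 39
  Job 5: processing = 13, completes at 52
  Job 6: processing = 17, completes at 69
  Job 7: processing = 19, completes at 88
  Job 8: processing = 20, completes at 108
Sum of completion times = 404
Average completion time = 404/8 = 50.5

50.5


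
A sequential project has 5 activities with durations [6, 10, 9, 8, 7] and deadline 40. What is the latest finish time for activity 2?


LF(activity 2) = deadline - sum of successor durations
Successors: activities 3 through 5 with durations [9, 8, 7]
Sum of successor durations = 24
LF = 40 - 24 = 16

16


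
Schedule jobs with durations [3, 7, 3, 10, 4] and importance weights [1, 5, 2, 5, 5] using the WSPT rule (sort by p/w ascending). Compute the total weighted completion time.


Compute p/w ratios and sort ascending (WSPT): [(4, 5), (7, 5), (3, 2), (10, 5), (3, 1)]
Compute weighted completion times:
  Job (p=4,w=5): C=4, w*C=5*4=20
  Job (p=7,w=5): C=11, w*C=5*11=55
  Job (p=3,w=2): C=14, w*C=2*14=28
  Job (p=10,w=5): C=24, w*C=5*24=120
  Job (p=3,w=1): C=27, w*C=1*27=27
Total weighted completion time = 250

250


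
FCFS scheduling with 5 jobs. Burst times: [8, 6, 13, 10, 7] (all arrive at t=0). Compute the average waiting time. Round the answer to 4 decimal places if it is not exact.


FCFS order (as given): [8, 6, 13, 10, 7]
Waiting times:
  Job 1: wait = 0
  Job 2: wait = 8
  Job 3: wait = 14
  Job 4: wait = 27
  Job 5: wait = 37
Sum of waiting times = 86
Average waiting time = 86/5 = 17.2

17.2


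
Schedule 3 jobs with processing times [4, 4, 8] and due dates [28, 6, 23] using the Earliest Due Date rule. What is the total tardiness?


Sort by due date (EDD order): [(4, 6), (8, 23), (4, 28)]
Compute completion times and tardiness:
  Job 1: p=4, d=6, C=4, tardiness=max(0,4-6)=0
  Job 2: p=8, d=23, C=12, tardiness=max(0,12-23)=0
  Job 3: p=4, d=28, C=16, tardiness=max(0,16-28)=0
Total tardiness = 0

0


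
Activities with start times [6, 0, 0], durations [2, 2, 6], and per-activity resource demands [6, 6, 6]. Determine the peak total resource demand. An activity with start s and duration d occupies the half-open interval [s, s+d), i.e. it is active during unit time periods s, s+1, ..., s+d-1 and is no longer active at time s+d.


Each activity i is active on [start_i, start_i + duration_i).
Compute total resource usage per time slot:
  t=0: active resources = [6, 6], total = 12
  t=1: active resources = [6, 6], total = 12
  t=2: active resources = [6], total = 6
  t=3: active resources = [6], total = 6
  t=4: active resources = [6], total = 6
  t=5: active resources = [6], total = 6
  t=6: active resources = [6], total = 6
  t=7: active resources = [6], total = 6
Peak resource demand = 12

12


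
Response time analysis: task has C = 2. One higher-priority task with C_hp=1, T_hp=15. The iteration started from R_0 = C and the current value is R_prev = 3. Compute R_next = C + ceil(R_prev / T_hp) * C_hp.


R_next = C + ceil(R_prev / T_hp) * C_hp
ceil(3 / 15) = ceil(0.2) = 1
Interference = 1 * 1 = 1
R_next = 2 + 1 = 3
R_next = R_prev, so the iteration has converged (response time = 3).

3


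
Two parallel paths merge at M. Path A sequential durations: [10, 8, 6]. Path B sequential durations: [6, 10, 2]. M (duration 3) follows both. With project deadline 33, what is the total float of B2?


Forward pass: ES(B2) = sum of predecessors on chain B = 6
EF = ES + duration = 6 + 10 = 16
Backward pass: LF(M) = deadline = 33; LS(M) = 33 - 3 = 30
LF(B2) = LS(M) - sum(successors on chain B) = 30 - 2 = 28
LS = LF - duration = 28 - 10 = 18
Total float = LS - ES = 18 - 6 = 12

12


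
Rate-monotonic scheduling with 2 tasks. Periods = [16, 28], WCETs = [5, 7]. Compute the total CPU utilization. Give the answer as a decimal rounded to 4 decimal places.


Compute individual utilizations (exact fractions):
  Task 1: C/T = 5/16 (approx. 0.3125)
  Task 2: C/T = 7/28 = 1/4 (approx. 0.25)
Total utilization U = 5/16 + 1/4 = 9/16
Rounded to 4 decimal places: U = 0.5625
RM (Liu & Layland) bound for 2 tasks = 0.828427; compare with U = 9/16 (approx. 0.562500)
U <= bound, so schedulable by RM sufficient condition.

0.5625


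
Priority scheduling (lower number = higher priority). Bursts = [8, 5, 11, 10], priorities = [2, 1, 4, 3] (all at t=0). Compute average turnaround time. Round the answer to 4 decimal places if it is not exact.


Sort by priority (ascending = highest first):
Order: [(1, 5), (2, 8), (3, 10), (4, 11)]
Completion times:
  Priority 1, burst=5, C=5
  Priority 2, burst=8, C=13
  Priority 3, burst=10, C=23
  Priority 4, burst=11, C=34
Average turnaround = 75/4 = 18.75

18.75


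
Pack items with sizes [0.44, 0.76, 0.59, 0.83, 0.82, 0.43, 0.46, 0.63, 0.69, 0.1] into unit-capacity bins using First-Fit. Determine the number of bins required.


Place items sequentially using First-Fit:
  Item 0.44 -> new Bin 1
  Item 0.76 -> new Bin 2
  Item 0.59 -> new Bin 3
  Item 0.83 -> new Bin 4
  Item 0.82 -> new Bin 5
  Item 0.43 -> Bin 1 (now 0.87)
  Item 0.46 -> new Bin 6
  Item 0.63 -> new Bin 7
  Item 0.69 -> new Bin 8
  Item 0.1 -> Bin 1 (now 0.97)
Total bins used = 8

8


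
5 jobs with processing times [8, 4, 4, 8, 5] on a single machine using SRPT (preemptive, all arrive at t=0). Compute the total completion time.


Since all jobs arrive at t=0, SRPT equals SPT ordering.
SPT order: [4, 4, 5, 8, 8]
Completion times:
  Job 1: p=4, C=4
  Job 2: p=4, C=8
  Job 3: p=5, C=13
  Job 4: p=8, C=21
  Job 5: p=8, C=29
Total completion time = 4 + 8 + 13 + 21 + 29 = 75

75


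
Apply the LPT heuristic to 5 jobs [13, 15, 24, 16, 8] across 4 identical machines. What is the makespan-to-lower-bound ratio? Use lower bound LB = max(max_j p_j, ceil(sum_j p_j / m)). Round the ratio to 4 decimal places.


LPT order: [24, 16, 15, 13, 8]
Machine loads after assignment: [24, 16, 15, 21]
LPT makespan = 24
Lower bound = max(max_job, ceil(total/4)) = max(24, 19) = 24
Ratio = 24 / 24 = 1.0

1.0
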